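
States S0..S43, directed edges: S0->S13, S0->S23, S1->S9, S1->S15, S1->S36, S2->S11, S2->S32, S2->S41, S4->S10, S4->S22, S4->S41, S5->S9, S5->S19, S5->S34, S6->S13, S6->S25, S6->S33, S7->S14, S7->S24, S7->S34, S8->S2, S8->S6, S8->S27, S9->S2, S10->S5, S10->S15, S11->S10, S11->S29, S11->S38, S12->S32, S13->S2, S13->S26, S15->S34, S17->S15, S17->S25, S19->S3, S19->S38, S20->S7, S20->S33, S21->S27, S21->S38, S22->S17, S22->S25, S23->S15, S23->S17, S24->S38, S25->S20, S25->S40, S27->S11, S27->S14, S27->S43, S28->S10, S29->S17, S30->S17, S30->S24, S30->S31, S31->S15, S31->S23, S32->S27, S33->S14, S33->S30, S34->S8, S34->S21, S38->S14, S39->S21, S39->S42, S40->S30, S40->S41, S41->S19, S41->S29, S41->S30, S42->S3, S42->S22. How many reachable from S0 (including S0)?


BFS from S0:
  layer 0: {S0}
  layer 1: {S13, S23}
  layer 2: {S2, S15, S17, S26}
  layer 3: {S11, S25, S32, S34, S41}
  layer 4: {S8, S10, S19, S20, S21, S27, S29, S30, S38, S40}
  layer 5: {S3, S5, S6, S7, S14, S24, S31, S33, S43}
  layer 6: {S9}
Reachable set: {S0, S2, S3, S5, S6, S7, S8, S9, S10, S11, S13, S14, S15, S17, S19, S20, S21, S23, S24, S25, S26, S27, S29, S30, S31, S32, S33, S34, S38, S40, S41, S43}
Count = 32

32


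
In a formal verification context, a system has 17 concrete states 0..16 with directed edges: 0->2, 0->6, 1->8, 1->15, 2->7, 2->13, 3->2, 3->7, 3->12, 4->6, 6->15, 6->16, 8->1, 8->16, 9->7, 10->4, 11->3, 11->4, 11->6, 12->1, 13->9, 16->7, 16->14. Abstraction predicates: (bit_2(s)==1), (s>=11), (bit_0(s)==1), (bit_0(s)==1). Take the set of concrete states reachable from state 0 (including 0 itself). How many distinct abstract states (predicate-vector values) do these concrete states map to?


BFS from 0:
Concrete reachable: {0, 2, 6, 7, 9, 13, 14, 15, 16}
Abstract via predicates (bit_2(s)==1), (s>=11), (bit_0(s)==1), (bit_0(s)==1):
  (0,0,0,0) <- {0, 2}
  (0,0,1,1) <- {9}
  (0,1,0,0) <- {16}
  (1,0,0,0) <- {6}
  (1,0,1,1) <- {7}
  (1,1,0,0) <- {14}
  (1,1,1,1) <- {13, 15}
Distinct abstract states = 7

7


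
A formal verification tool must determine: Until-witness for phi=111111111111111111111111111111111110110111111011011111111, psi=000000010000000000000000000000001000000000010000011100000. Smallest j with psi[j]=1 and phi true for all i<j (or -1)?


(phi U psi) at 0: need smallest j with psi[j]=1 and phi[i]=1 for all i in [0,j).
Scan from step 0:
  step 0: phi=1, psi=0 -> continue
  step 1: phi=1, psi=0 -> continue
  step 2: phi=1, psi=0 -> continue
  step 3: phi=1, psi=0 -> continue
  step 7: psi=1 and phi held for [0,7) -> witness found
Witness step = 7

7


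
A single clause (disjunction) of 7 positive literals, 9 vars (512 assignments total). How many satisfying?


Step 1: Total=2^9=512
Step 2: Unsat when all 7 false: 2^2=4
Step 3: Sat=512-4=508

508


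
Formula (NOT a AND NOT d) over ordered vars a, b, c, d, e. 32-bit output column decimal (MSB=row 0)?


Formula: (NOT a AND NOT d) over a, b, c, d, e (32 rows)
Evaluate each row (bits = a,b,c,d,e, MSB first):
  row 0 [00000]: (NOT 0 AND NOT 0) -> 1
  row 1 [00001]: (NOT 0 AND NOT 0) -> 1
  row 2 [00010]: (NOT 0 AND NOT 1) -> 0
  row 3 [00011]: (NOT 0 AND NOT 1) -> 0
  row 4 [00100]: (NOT 0 AND NOT 0) -> 1
  row 5 [00101]: (NOT 0 AND NOT 0) -> 1
  row 6 [00110]: (NOT 0 AND NOT 1) -> 0
  row 7 [00111]: (NOT 0 AND NOT 1) -> 0
  row 8 [01000]: (NOT 0 AND NOT 0) -> 1
  row 9 [01001]: (NOT 0 AND NOT 0) -> 1
  row 10 [01010]: (NOT 0 AND NOT 1) -> 0
  row 11 [01011]: (NOT 0 AND NOT 1) -> 0
  row 12 [01100]: (NOT 0 AND NOT 0) -> 1
  row 13 [01101]: (NOT 0 AND NOT 0) -> 1
  row 14 [01110]: (NOT 0 AND NOT 1) -> 0
  row 15 [01111]: (NOT 0 AND NOT 1) -> 0
  row 16 [10000]: (NOT 1 AND NOT 0) -> 0
  row 17 [10001]: (NOT 1 AND NOT 0) -> 0
  row 18 [10010]: (NOT 1 AND NOT 1) -> 0
  row 19 [10011]: (NOT 1 AND NOT 1) -> 0
  row 20 [10100]: (NOT 1 AND NOT 0) -> 0
  row 21 [10101]: (NOT 1 AND NOT 0) -> 0
  row 22 [10110]: (NOT 1 AND NOT 1) -> 0
  row 23 [10111]: (NOT 1 AND NOT 1) -> 0
  row 24 [11000]: (NOT 1 AND NOT 0) -> 0
  row 25 [11001]: (NOT 1 AND NOT 0) -> 0
  row 26 [11010]: (NOT 1 AND NOT 1) -> 0
  row 27 [11011]: (NOT 1 AND NOT 1) -> 0
  row 28 [11100]: (NOT 1 AND NOT 0) -> 0
  row 29 [11101]: (NOT 1 AND NOT 0) -> 0
  row 30 [11110]: (NOT 1 AND NOT 1) -> 0
  row 31 [11111]: (NOT 1 AND NOT 1) -> 0
Full result column, 4 rows per line (a,b,c fixed per line; d,e runs 00..11 left to right):
  rows 0-3 [a,b,c=000]: 1100  = hex C
  rows 4-7 [a,b,c=001]: 1100  = hex C
  rows 8-11 [a,b,c=010]: 1100  = hex C
  rows 12-15 [a,b,c=011]: 1100  = hex C
  rows 16-19 [a,b,c=100]: 0000  = hex 0
  rows 20-23 [a,b,c=101]: 0000  = hex 0
  rows 24-27 [a,b,c=110]: 0000  = hex 0
  rows 28-31 [a,b,c=111]: 0000  = hex 0
Output column (row 0 .. row 31) = 11001100110011000000000000000000
Output column grouped in 4s = 1100 1100 1100 1100 0000 0000 0000 0000 = 0xCCCC0000
Convert to decimal digit by digit (value = value*16 + digit):
  C -> 12
  12*16 + 12 (C) = 204
  204*16 + 12 (C) = 3276
  3276*16 + 12 (C) = 52428
  52428*16 + 0 = 838848
  838848*16 + 0 = 13421568
  13421568*16 + 0 = 214745088
  214745088*16 + 0 = 3435921408
Decimal = 3435921408

3435921408


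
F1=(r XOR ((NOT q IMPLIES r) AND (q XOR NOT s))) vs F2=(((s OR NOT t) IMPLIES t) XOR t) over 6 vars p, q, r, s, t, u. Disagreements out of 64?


F1 = (r XOR ((NOT q IMPLIES r) AND (q XOR NOT s)))
F2 = (((s OR NOT t) IMPLIES t) XOR t)
Evaluate both on each of 64 rows (bits = p,q,r,s,t,u):
  row 0 [000000]: F1=0 F2=0 -> 0
  row 1 [000001]: F1=0 F2=0 -> 0
  row 2 [000010]: F1=0 F2=0 -> 0
  row 3 [000011]: F1=0 F2=0 -> 0
  row 4 [000100]: F1=0 F2=0 -> 0
  (every remaining row is evaluated the same way; all 64 results are listed next)
Full result column, 8 rows per line (p,q,r fixed per line; s,t,u runs 000..111 left to right):
  rows 0-7 [p,q,r=000]: 00000000  (ones: 0)
  rows 8-15 [p,q,r=001]: 00001111  (ones: 4)
  rows 16-23 [p,q,r=010]: 00001111  (ones: 4)
  rows 24-31 [p,q,r=011]: 11110000  (ones: 4)
  rows 32-39 [p,q,r=100]: 00000000  (ones: 0)
  rows 40-47 [p,q,r=101]: 00001111  (ones: 4)
  rows 48-55 [p,q,r=110]: 00001111  (ones: 4)
  rows 56-63 [p,q,r=111]: 11110000  (ones: 4)
Disagreements = 0+4+4+4+0+4+4+4 = 24

24


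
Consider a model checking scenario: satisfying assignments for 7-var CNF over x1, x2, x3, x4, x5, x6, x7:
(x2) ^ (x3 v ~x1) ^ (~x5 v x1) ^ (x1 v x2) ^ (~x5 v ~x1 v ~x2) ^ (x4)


CNF with 6 clauses over 7 vars (128 assignments).
An assignment satisfies CNF iff every clause has >=1 true literal.
Check each row (bits = x1,x2,x3,x4,x5,x6,x7; clause T/F shown):
  row 0 [0000000]: clauses=FTTFTF -> 0
  row 1 [0000001]: clauses=FTTFTF -> 0
  row 2 [0000010]: clauses=FTTFTF -> 0
  row 3 [0000011]: clauses=FTTFTF -> 0
  row 4 [0000100]: clauses=FTFFTF -> 0
  (every remaining row is evaluated the same way; all 128 results are listed next)
Full result column, 8 rows per line (x1,x2,x3,x4 fixed per line; x5,x6,x7 runs 000..111 left to right):
  rows 0-7 [x1,x2,x3,x4=0000]: 00000000  (ones: 0)
  rows 8-15 [x1,x2,x3,x4=0001]: 00000000  (ones: 0)
  rows 16-23 [x1,x2,x3,x4=0010]: 00000000  (ones: 0)
  rows 24-31 [x1,x2,x3,x4=0011]: 00000000  (ones: 0)
  rows 32-39 [x1,x2,x3,x4=0100]: 00000000  (ones: 0)
  rows 40-47 [x1,x2,x3,x4=0101]: 11110000  (ones: 4)
  rows 48-55 [x1,x2,x3,x4=0110]: 00000000  (ones: 0)
  rows 56-63 [x1,x2,x3,x4=0111]: 11110000  (ones: 4)
  rows 64-71 [x1,x2,x3,x4=1000]: 00000000  (ones: 0)
  rows 72-79 [x1,x2,x3,x4=1001]: 00000000  (ones: 0)
  rows 80-87 [x1,x2,x3,x4=1010]: 00000000  (ones: 0)
  rows 88-95 [x1,x2,x3,x4=1011]: 00000000  (ones: 0)
  rows 96-103 [x1,x2,x3,x4=1100]: 00000000  (ones: 0)
  rows 104-111 [x1,x2,x3,x4=1101]: 00000000  (ones: 0)
  rows 112-119 [x1,x2,x3,x4=1110]: 00000000  (ones: 0)
  rows 120-127 [x1,x2,x3,x4=1111]: 11110000  (ones: 4)
Satisfying assignments = 0+0+0+0+0+4+0+4+0+0+0+0+0+0+0+4 = 12

12


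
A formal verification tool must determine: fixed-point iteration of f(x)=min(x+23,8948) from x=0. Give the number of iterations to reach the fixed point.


Step 1: x=0, cap=8948, increment=23
Step 2: x grows by 23 each step until capped at 8948; fixed point is x=8948
Step 3: iterations = ceil(8948/23) = 390

390


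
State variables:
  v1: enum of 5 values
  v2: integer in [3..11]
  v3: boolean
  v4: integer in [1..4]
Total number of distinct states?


State space = product of domain sizes of all variables.
Domain sizes:
  v1 (enum of 5 values): 5
  v2 (integer in [3..11]): 9
  v3 (boolean): 2
  v4 (integer in [1..4]): 4
Product = 5 * 9 * 2 * 4 = 360

360


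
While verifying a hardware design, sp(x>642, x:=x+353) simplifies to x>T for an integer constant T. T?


Formula: sp(P, x:=E) = exists old_x. (x = E[old_x/x]) AND P[old_x/x] (old_x is the value of x before the assignment; eliminate old_x by solving x = E[old_x/x] for old_x)
Step 1: Precondition P: x>642, i.e. old_x > 642
Step 2: Assignment gives x = old_x + 353, so old_x = x - 353
Step 3: Substitute into P: x - 353 > 642
Step 4: Simplify: x > 642+353 = 995

995


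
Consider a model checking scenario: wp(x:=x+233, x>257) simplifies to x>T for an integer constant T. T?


Formula: wp(x:=E, P) = P[E/x] (substitute E for x in postcondition)
Step 1: Postcondition: x>257
Step 2: Substitute x+233 for x: x+233>257
Step 3: Solve for x: x > 257-233 = 24

24


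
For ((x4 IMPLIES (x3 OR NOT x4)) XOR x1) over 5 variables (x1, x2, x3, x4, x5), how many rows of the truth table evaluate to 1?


Formula: ((x4 IMPLIES (x3 OR NOT x4)) XOR x1) over 5 vars (32 rows)
Evaluate each row (x1, x2, x3, x4, x5 as bits, MSB first):
  row 0 [00000]: ((0 IMPLIES (0 OR NOT 0)) XOR 0) -> 1
  row 1 [00001]: ((0 IMPLIES (0 OR NOT 0)) XOR 0) -> 1
  row 2 [00010]: ((1 IMPLIES (0 OR NOT 1)) XOR 0) -> 0
  row 3 [00011]: ((1 IMPLIES (0 OR NOT 1)) XOR 0) -> 0
  row 4 [00100]: ((0 IMPLIES (1 OR NOT 0)) XOR 0) -> 1
  row 5 [00101]: ((0 IMPLIES (1 OR NOT 0)) XOR 0) -> 1
  row 6 [00110]: ((1 IMPLIES (1 OR NOT 1)) XOR 0) -> 1
  row 7 [00111]: ((1 IMPLIES (1 OR NOT 1)) XOR 0) -> 1
  row 8 [01000]: ((0 IMPLIES (0 OR NOT 0)) XOR 0) -> 1
  row 9 [01001]: ((0 IMPLIES (0 OR NOT 0)) XOR 0) -> 1
  row 10 [01010]: ((1 IMPLIES (0 OR NOT 1)) XOR 0) -> 0
  row 11 [01011]: ((1 IMPLIES (0 OR NOT 1)) XOR 0) -> 0
  row 12 [01100]: ((0 IMPLIES (1 OR NOT 0)) XOR 0) -> 1
  row 13 [01101]: ((0 IMPLIES (1 OR NOT 0)) XOR 0) -> 1
  row 14 [01110]: ((1 IMPLIES (1 OR NOT 1)) XOR 0) -> 1
  row 15 [01111]: ((1 IMPLIES (1 OR NOT 1)) XOR 0) -> 1
  row 16 [10000]: ((0 IMPLIES (0 OR NOT 0)) XOR 1) -> 0
  row 17 [10001]: ((0 IMPLIES (0 OR NOT 0)) XOR 1) -> 0
  row 18 [10010]: ((1 IMPLIES (0 OR NOT 1)) XOR 1) -> 1
  row 19 [10011]: ((1 IMPLIES (0 OR NOT 1)) XOR 1) -> 1
  row 20 [10100]: ((0 IMPLIES (1 OR NOT 0)) XOR 1) -> 0
  row 21 [10101]: ((0 IMPLIES (1 OR NOT 0)) XOR 1) -> 0
  row 22 [10110]: ((1 IMPLIES (1 OR NOT 1)) XOR 1) -> 0
  row 23 [10111]: ((1 IMPLIES (1 OR NOT 1)) XOR 1) -> 0
  row 24 [11000]: ((0 IMPLIES (0 OR NOT 0)) XOR 1) -> 0
  row 25 [11001]: ((0 IMPLIES (0 OR NOT 0)) XOR 1) -> 0
  row 26 [11010]: ((1 IMPLIES (0 OR NOT 1)) XOR 1) -> 1
  row 27 [11011]: ((1 IMPLIES (0 OR NOT 1)) XOR 1) -> 1
  row 28 [11100]: ((0 IMPLIES (1 OR NOT 0)) XOR 1) -> 0
  row 29 [11101]: ((0 IMPLIES (1 OR NOT 0)) XOR 1) -> 0
  row 30 [11110]: ((1 IMPLIES (1 OR NOT 1)) XOR 1) -> 0
  row 31 [11111]: ((1 IMPLIES (1 OR NOT 1)) XOR 1) -> 0
Full result column, 8 rows per line (x1,x2 fixed per line; x3,x4,x5 runs 000..111 left to right):
  rows 0-7 [x1,x2=00]: 11001111  (ones: 6)
  rows 8-15 [x1,x2=01]: 11001111  (ones: 6)
  rows 16-23 [x1,x2=10]: 00110000  (ones: 2)
  rows 24-31 [x1,x2=11]: 00110000  (ones: 2)
Count of 1-rows = 6+6+2+2 = 16

16


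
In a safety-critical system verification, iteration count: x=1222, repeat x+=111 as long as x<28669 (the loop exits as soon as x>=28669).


Step 1: x goes from 1222 toward 28669 by 111; the body runs while x<28669, so iterations = ceil((bound-start)/step)
Step 2: Distance=27447
Step 3: ceil(27447/111)=248

248


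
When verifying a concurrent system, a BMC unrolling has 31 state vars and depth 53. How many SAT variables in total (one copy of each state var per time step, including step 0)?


BMC unrolls to depth k, creating one copy of each state var for steps 0..k.
Step count = 53 + 1 = 54 (steps 0 through 53)
Vars per step = 31
Total = 31 * 54 = 1674

1674


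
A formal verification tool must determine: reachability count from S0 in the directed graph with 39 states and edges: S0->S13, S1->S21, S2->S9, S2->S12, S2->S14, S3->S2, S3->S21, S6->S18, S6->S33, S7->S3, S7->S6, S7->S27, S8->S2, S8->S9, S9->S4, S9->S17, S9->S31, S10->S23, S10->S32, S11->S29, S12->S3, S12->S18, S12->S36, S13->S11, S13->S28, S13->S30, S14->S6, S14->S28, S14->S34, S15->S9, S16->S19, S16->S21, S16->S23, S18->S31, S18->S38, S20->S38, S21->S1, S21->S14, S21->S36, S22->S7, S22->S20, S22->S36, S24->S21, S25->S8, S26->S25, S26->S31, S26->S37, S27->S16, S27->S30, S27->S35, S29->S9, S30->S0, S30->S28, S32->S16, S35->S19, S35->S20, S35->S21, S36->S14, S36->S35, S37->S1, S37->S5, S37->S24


BFS from S0:
  layer 0: {S0}
  layer 1: {S13}
  layer 2: {S11, S28, S30}
  layer 3: {S29}
  layer 4: {S9}
  layer 5: {S4, S17, S31}
Reachable set: {S0, S4, S9, S11, S13, S17, S28, S29, S30, S31}
Count = 10

10


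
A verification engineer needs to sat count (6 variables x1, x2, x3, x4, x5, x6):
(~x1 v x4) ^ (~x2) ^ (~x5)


CNF with 3 clauses over 6 vars (64 assignments).
An assignment satisfies CNF iff every clause has >=1 true literal.
Check each row (bits = x1,x2,x3,x4,x5,x6; clause T/F shown):
  row 0 [000000]: clauses=TTT -> 1
  row 1 [000001]: clauses=TTT -> 1
  row 2 [000010]: clauses=TTF -> 0
  row 3 [000011]: clauses=TTF -> 0
  row 4 [000100]: clauses=TTT -> 1
  (every remaining row is evaluated the same way; all 64 results are listed next)
Full result column, 8 rows per line (x1,x2,x3 fixed per line; x4,x5,x6 runs 000..111 left to right):
  rows 0-7 [x1,x2,x3=000]: 11001100  (ones: 4)
  rows 8-15 [x1,x2,x3=001]: 11001100  (ones: 4)
  rows 16-23 [x1,x2,x3=010]: 00000000  (ones: 0)
  rows 24-31 [x1,x2,x3=011]: 00000000  (ones: 0)
  rows 32-39 [x1,x2,x3=100]: 00001100  (ones: 2)
  rows 40-47 [x1,x2,x3=101]: 00001100  (ones: 2)
  rows 48-55 [x1,x2,x3=110]: 00000000  (ones: 0)
  rows 56-63 [x1,x2,x3=111]: 00000000  (ones: 0)
Satisfying assignments = 4+4+0+0+2+2+0+0 = 12

12


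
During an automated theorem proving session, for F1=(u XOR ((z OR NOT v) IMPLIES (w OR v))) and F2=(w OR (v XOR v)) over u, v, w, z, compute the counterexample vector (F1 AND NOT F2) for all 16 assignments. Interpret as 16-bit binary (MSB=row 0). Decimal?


F1 = (u XOR ((z OR NOT v) IMPLIES (w OR v)))
F2 = (w OR (v XOR v))
Counterexample to F1=>F2 is where F1=1 and F2=0.
Evaluate each row (bits = u,v,w,z, MSB first):
  row 0 [0000]: F1=0 F2=0 -> F1&~F2 -> 0
  row 1 [0001]: F1=0 F2=0 -> F1&~F2 -> 0
  row 2 [0010]: F1=1 F2=1 -> F1&~F2 -> 0
  row 3 [0011]: F1=1 F2=1 -> F1&~F2 -> 0
  row 4 [0100]: F1=1 F2=0 -> F1&~F2 -> 1
  row 5 [0101]: F1=1 F2=0 -> F1&~F2 -> 1
  row 6 [0110]: F1=1 F2=1 -> F1&~F2 -> 0
  row 7 [0111]: F1=1 F2=1 -> F1&~F2 -> 0
  row 8 [1000]: F1=1 F2=0 -> F1&~F2 -> 1
  row 9 [1001]: F1=1 F2=0 -> F1&~F2 -> 1
  row 10 [1010]: F1=0 F2=1 -> F1&~F2 -> 0
  row 11 [1011]: F1=0 F2=1 -> F1&~F2 -> 0
  row 12 [1100]: F1=0 F2=0 -> F1&~F2 -> 0
  row 13 [1101]: F1=0 F2=0 -> F1&~F2 -> 0
  row 14 [1110]: F1=0 F2=1 -> F1&~F2 -> 0
  row 15 [1111]: F1=0 F2=1 -> F1&~F2 -> 0
Full result column, 4 rows per line (u,v fixed per line; w,z runs 00..11 left to right):
  rows 0-3 [u,v=00]: 0000  = hex 0
  rows 4-7 [u,v=01]: 1100  = hex C
  rows 8-11 [u,v=10]: 1100  = hex C
  rows 12-15 [u,v=11]: 0000  = hex 0
Counterexample vector (row 0 .. row 15) = 0000110011000000
Output column grouped in 4s = 0000 1100 1100 0000 = 0x0CC0
Convert to decimal digit by digit (value = value*16 + digit):
  0 -> 0
  0*16 + 12 (C) = 12
  12*16 + 12 (C) = 204
  204*16 + 0 = 3264
Decimal = 3264

3264


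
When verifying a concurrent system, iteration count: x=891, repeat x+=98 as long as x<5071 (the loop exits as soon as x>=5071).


Step 1: x goes from 891 toward 5071 by 98; the body runs while x<5071, so iterations = ceil((bound-start)/step)
Step 2: Distance=4180
Step 3: ceil(4180/98)=43

43


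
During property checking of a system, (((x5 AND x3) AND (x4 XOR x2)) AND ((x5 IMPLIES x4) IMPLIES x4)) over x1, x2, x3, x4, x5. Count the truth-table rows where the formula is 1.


Formula: (((x5 AND x3) AND (x4 XOR x2)) AND ((x5 IMPLIES x4) IMPLIES x4)) over 5 vars (32 rows)
Evaluate each row (x1, x2, x3, x4, x5 as bits, MSB first):
  row 0 [00000]: (((0 AND 0) AND (0 XOR 0)) AND ((0 IMPLIES 0) IMPLIES 0)) -> 0
  row 1 [00001]: (((1 AND 0) AND (0 XOR 0)) AND ((1 IMPLIES 0) IMPLIES 0)) -> 0
  row 2 [00010]: (((0 AND 0) AND (1 XOR 0)) AND ((0 IMPLIES 1) IMPLIES 1)) -> 0
  row 3 [00011]: (((1 AND 0) AND (1 XOR 0)) AND ((1 IMPLIES 1) IMPLIES 1)) -> 0
  row 4 [00100]: (((0 AND 1) AND (0 XOR 0)) AND ((0 IMPLIES 0) IMPLIES 0)) -> 0
  row 5 [00101]: (((1 AND 1) AND (0 XOR 0)) AND ((1 IMPLIES 0) IMPLIES 0)) -> 0
  row 6 [00110]: (((0 AND 1) AND (1 XOR 0)) AND ((0 IMPLIES 1) IMPLIES 1)) -> 0
  row 7 [00111]: (((1 AND 1) AND (1 XOR 0)) AND ((1 IMPLIES 1) IMPLIES 1)) -> 1
  row 8 [01000]: (((0 AND 0) AND (0 XOR 1)) AND ((0 IMPLIES 0) IMPLIES 0)) -> 0
  row 9 [01001]: (((1 AND 0) AND (0 XOR 1)) AND ((1 IMPLIES 0) IMPLIES 0)) -> 0
  row 10 [01010]: (((0 AND 0) AND (1 XOR 1)) AND ((0 IMPLIES 1) IMPLIES 1)) -> 0
  row 11 [01011]: (((1 AND 0) AND (1 XOR 1)) AND ((1 IMPLIES 1) IMPLIES 1)) -> 0
  row 12 [01100]: (((0 AND 1) AND (0 XOR 1)) AND ((0 IMPLIES 0) IMPLIES 0)) -> 0
  row 13 [01101]: (((1 AND 1) AND (0 XOR 1)) AND ((1 IMPLIES 0) IMPLIES 0)) -> 1
  row 14 [01110]: (((0 AND 1) AND (1 XOR 1)) AND ((0 IMPLIES 1) IMPLIES 1)) -> 0
  row 15 [01111]: (((1 AND 1) AND (1 XOR 1)) AND ((1 IMPLIES 1) IMPLIES 1)) -> 0
  row 16 [10000]: (((0 AND 0) AND (0 XOR 0)) AND ((0 IMPLIES 0) IMPLIES 0)) -> 0
  row 17 [10001]: (((1 AND 0) AND (0 XOR 0)) AND ((1 IMPLIES 0) IMPLIES 0)) -> 0
  row 18 [10010]: (((0 AND 0) AND (1 XOR 0)) AND ((0 IMPLIES 1) IMPLIES 1)) -> 0
  row 19 [10011]: (((1 AND 0) AND (1 XOR 0)) AND ((1 IMPLIES 1) IMPLIES 1)) -> 0
  row 20 [10100]: (((0 AND 1) AND (0 XOR 0)) AND ((0 IMPLIES 0) IMPLIES 0)) -> 0
  row 21 [10101]: (((1 AND 1) AND (0 XOR 0)) AND ((1 IMPLIES 0) IMPLIES 0)) -> 0
  row 22 [10110]: (((0 AND 1) AND (1 XOR 0)) AND ((0 IMPLIES 1) IMPLIES 1)) -> 0
  row 23 [10111]: (((1 AND 1) AND (1 XOR 0)) AND ((1 IMPLIES 1) IMPLIES 1)) -> 1
  row 24 [11000]: (((0 AND 0) AND (0 XOR 1)) AND ((0 IMPLIES 0) IMPLIES 0)) -> 0
  row 25 [11001]: (((1 AND 0) AND (0 XOR 1)) AND ((1 IMPLIES 0) IMPLIES 0)) -> 0
  row 26 [11010]: (((0 AND 0) AND (1 XOR 1)) AND ((0 IMPLIES 1) IMPLIES 1)) -> 0
  row 27 [11011]: (((1 AND 0) AND (1 XOR 1)) AND ((1 IMPLIES 1) IMPLIES 1)) -> 0
  row 28 [11100]: (((0 AND 1) AND (0 XOR 1)) AND ((0 IMPLIES 0) IMPLIES 0)) -> 0
  row 29 [11101]: (((1 AND 1) AND (0 XOR 1)) AND ((1 IMPLIES 0) IMPLIES 0)) -> 1
  row 30 [11110]: (((0 AND 1) AND (1 XOR 1)) AND ((0 IMPLIES 1) IMPLIES 1)) -> 0
  row 31 [11111]: (((1 AND 1) AND (1 XOR 1)) AND ((1 IMPLIES 1) IMPLIES 1)) -> 0
Full result column, 8 rows per line (x1,x2 fixed per line; x3,x4,x5 runs 000..111 left to right):
  rows 0-7 [x1,x2=00]: 00000001  (ones: 1)
  rows 8-15 [x1,x2=01]: 00000100  (ones: 1)
  rows 16-23 [x1,x2=10]: 00000001  (ones: 1)
  rows 24-31 [x1,x2=11]: 00000100  (ones: 1)
Count of 1-rows = 1+1+1+1 = 4

4


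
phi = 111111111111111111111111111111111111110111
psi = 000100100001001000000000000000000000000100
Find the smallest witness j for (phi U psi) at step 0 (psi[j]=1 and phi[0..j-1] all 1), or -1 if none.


(phi U psi) at 0: need smallest j with psi[j]=1 and phi[i]=1 for all i in [0,j).
Scan from step 0:
  step 0: phi=1, psi=0 -> continue
  step 1: phi=1, psi=0 -> continue
  step 2: phi=1, psi=0 -> continue
  step 3: psi=1 and phi held for [0,3) -> witness found
Witness step = 3

3


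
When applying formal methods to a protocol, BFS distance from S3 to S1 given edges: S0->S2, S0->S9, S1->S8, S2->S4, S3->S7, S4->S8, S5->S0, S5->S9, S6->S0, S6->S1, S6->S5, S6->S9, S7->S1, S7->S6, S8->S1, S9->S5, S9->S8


BFS layer-by-layer from S3:
  dist 0: {S3}
  dist 1: {S7}
  dist 2: {S1, S6}
  -> S1 reached at distance 2
Shortest path length = 2

2


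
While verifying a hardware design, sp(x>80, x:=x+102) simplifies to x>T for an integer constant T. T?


Formula: sp(P, x:=E) = exists old_x. (x = E[old_x/x]) AND P[old_x/x] (old_x is the value of x before the assignment; eliminate old_x by solving x = E[old_x/x] for old_x)
Step 1: Precondition P: x>80, i.e. old_x > 80
Step 2: Assignment gives x = old_x + 102, so old_x = x - 102
Step 3: Substitute into P: x - 102 > 80
Step 4: Simplify: x > 80+102 = 182

182


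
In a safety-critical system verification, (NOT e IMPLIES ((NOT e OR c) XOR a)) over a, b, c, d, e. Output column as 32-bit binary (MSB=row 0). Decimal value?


Formula: (NOT e IMPLIES ((NOT e OR c) XOR a)) over a, b, c, d, e (32 rows)
Evaluate each row (bits = a,b,c,d,e, MSB first):
  row 0 [00000]: (NOT 0 IMPLIES ((NOT 0 OR 0) XOR 0)) -> 1
  row 1 [00001]: (NOT 1 IMPLIES ((NOT 1 OR 0) XOR 0)) -> 1
  row 2 [00010]: (NOT 0 IMPLIES ((NOT 0 OR 0) XOR 0)) -> 1
  row 3 [00011]: (NOT 1 IMPLIES ((NOT 1 OR 0) XOR 0)) -> 1
  row 4 [00100]: (NOT 0 IMPLIES ((NOT 0 OR 1) XOR 0)) -> 1
  row 5 [00101]: (NOT 1 IMPLIES ((NOT 1 OR 1) XOR 0)) -> 1
  row 6 [00110]: (NOT 0 IMPLIES ((NOT 0 OR 1) XOR 0)) -> 1
  row 7 [00111]: (NOT 1 IMPLIES ((NOT 1 OR 1) XOR 0)) -> 1
  row 8 [01000]: (NOT 0 IMPLIES ((NOT 0 OR 0) XOR 0)) -> 1
  row 9 [01001]: (NOT 1 IMPLIES ((NOT 1 OR 0) XOR 0)) -> 1
  row 10 [01010]: (NOT 0 IMPLIES ((NOT 0 OR 0) XOR 0)) -> 1
  row 11 [01011]: (NOT 1 IMPLIES ((NOT 1 OR 0) XOR 0)) -> 1
  row 12 [01100]: (NOT 0 IMPLIES ((NOT 0 OR 1) XOR 0)) -> 1
  row 13 [01101]: (NOT 1 IMPLIES ((NOT 1 OR 1) XOR 0)) -> 1
  row 14 [01110]: (NOT 0 IMPLIES ((NOT 0 OR 1) XOR 0)) -> 1
  row 15 [01111]: (NOT 1 IMPLIES ((NOT 1 OR 1) XOR 0)) -> 1
  row 16 [10000]: (NOT 0 IMPLIES ((NOT 0 OR 0) XOR 1)) -> 0
  row 17 [10001]: (NOT 1 IMPLIES ((NOT 1 OR 0) XOR 1)) -> 1
  row 18 [10010]: (NOT 0 IMPLIES ((NOT 0 OR 0) XOR 1)) -> 0
  row 19 [10011]: (NOT 1 IMPLIES ((NOT 1 OR 0) XOR 1)) -> 1
  row 20 [10100]: (NOT 0 IMPLIES ((NOT 0 OR 1) XOR 1)) -> 0
  row 21 [10101]: (NOT 1 IMPLIES ((NOT 1 OR 1) XOR 1)) -> 1
  row 22 [10110]: (NOT 0 IMPLIES ((NOT 0 OR 1) XOR 1)) -> 0
  row 23 [10111]: (NOT 1 IMPLIES ((NOT 1 OR 1) XOR 1)) -> 1
  row 24 [11000]: (NOT 0 IMPLIES ((NOT 0 OR 0) XOR 1)) -> 0
  row 25 [11001]: (NOT 1 IMPLIES ((NOT 1 OR 0) XOR 1)) -> 1
  row 26 [11010]: (NOT 0 IMPLIES ((NOT 0 OR 0) XOR 1)) -> 0
  row 27 [11011]: (NOT 1 IMPLIES ((NOT 1 OR 0) XOR 1)) -> 1
  row 28 [11100]: (NOT 0 IMPLIES ((NOT 0 OR 1) XOR 1)) -> 0
  row 29 [11101]: (NOT 1 IMPLIES ((NOT 1 OR 1) XOR 1)) -> 1
  row 30 [11110]: (NOT 0 IMPLIES ((NOT 0 OR 1) XOR 1)) -> 0
  row 31 [11111]: (NOT 1 IMPLIES ((NOT 1 OR 1) XOR 1)) -> 1
Full result column, 4 rows per line (a,b,c fixed per line; d,e runs 00..11 left to right):
  rows 0-3 [a,b,c=000]: 1111  = hex F
  rows 4-7 [a,b,c=001]: 1111  = hex F
  rows 8-11 [a,b,c=010]: 1111  = hex F
  rows 12-15 [a,b,c=011]: 1111  = hex F
  rows 16-19 [a,b,c=100]: 0101  = hex 5
  rows 20-23 [a,b,c=101]: 0101  = hex 5
  rows 24-27 [a,b,c=110]: 0101  = hex 5
  rows 28-31 [a,b,c=111]: 0101  = hex 5
Output column (row 0 .. row 31) = 11111111111111110101010101010101
Output column grouped in 4s = 1111 1111 1111 1111 0101 0101 0101 0101 = 0xFFFF5555
Convert to decimal digit by digit (value = value*16 + digit):
  F -> 15
  15*16 + 15 (F) = 255
  255*16 + 15 (F) = 4095
  4095*16 + 15 (F) = 65535
  65535*16 + 5 = 1048565
  1048565*16 + 5 = 16777045
  16777045*16 + 5 = 268432725
  268432725*16 + 5 = 4294923605
Decimal = 4294923605

4294923605


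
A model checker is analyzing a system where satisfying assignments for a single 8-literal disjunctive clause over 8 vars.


Step 1: Total=2^8=256
Step 2: Unsat when all 8 false: 2^0=1
Step 3: Sat=256-1=255

255


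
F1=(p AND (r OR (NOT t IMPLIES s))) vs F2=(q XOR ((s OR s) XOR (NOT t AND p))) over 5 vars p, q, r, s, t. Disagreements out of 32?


F1 = (p AND (r OR (NOT t IMPLIES s)))
F2 = (q XOR ((s OR s) XOR (NOT t AND p)))
Evaluate both on each of 32 rows (bits = p,q,r,s,t):
  row 0 [00000]: F1=0 F2=0 -> 0
  row 1 [00001]: F1=0 F2=0 -> 0
  row 2 [00010]: F1=0 F2=1 (differ) -> 1
  row 3 [00011]: F1=0 F2=1 (differ) -> 1
  row 4 [00100]: F1=0 F2=0 -> 0
  row 5 [00101]: F1=0 F2=0 -> 0
  row 6 [00110]: F1=0 F2=1 (differ) -> 1
  row 7 [00111]: F1=0 F2=1 (differ) -> 1
  row 8 [01000]: F1=0 F2=1 (differ) -> 1
  row 9 [01001]: F1=0 F2=1 (differ) -> 1
  row 10 [01010]: F1=0 F2=0 -> 0
  row 11 [01011]: F1=0 F2=0 -> 0
  row 12 [01100]: F1=0 F2=1 (differ) -> 1
  row 13 [01101]: F1=0 F2=1 (differ) -> 1
  row 14 [01110]: F1=0 F2=0 -> 0
  row 15 [01111]: F1=0 F2=0 -> 0
  row 16 [10000]: F1=0 F2=1 (differ) -> 1
  row 17 [10001]: F1=1 F2=0 (differ) -> 1
  row 18 [10010]: F1=1 F2=0 (differ) -> 1
  row 19 [10011]: F1=1 F2=1 -> 0
  row 20 [10100]: F1=1 F2=1 -> 0
  row 21 [10101]: F1=1 F2=0 (differ) -> 1
  row 22 [10110]: F1=1 F2=0 (differ) -> 1
  row 23 [10111]: F1=1 F2=1 -> 0
  row 24 [11000]: F1=0 F2=0 -> 0
  row 25 [11001]: F1=1 F2=1 -> 0
  row 26 [11010]: F1=1 F2=1 -> 0
  row 27 [11011]: F1=1 F2=0 (differ) -> 1
  row 28 [11100]: F1=1 F2=0 (differ) -> 1
  row 29 [11101]: F1=1 F2=1 -> 0
  row 30 [11110]: F1=1 F2=1 -> 0
  row 31 [11111]: F1=1 F2=0 (differ) -> 1
Full result column, 8 rows per line (p,q fixed per line; r,s,t runs 000..111 left to right):
  rows 0-7 [p,q=00]: 00110011  (ones: 4)
  rows 8-15 [p,q=01]: 11001100  (ones: 4)
  rows 16-23 [p,q=10]: 11100110  (ones: 5)
  rows 24-31 [p,q=11]: 00011001  (ones: 3)
Disagreements = 4+4+5+3 = 16

16


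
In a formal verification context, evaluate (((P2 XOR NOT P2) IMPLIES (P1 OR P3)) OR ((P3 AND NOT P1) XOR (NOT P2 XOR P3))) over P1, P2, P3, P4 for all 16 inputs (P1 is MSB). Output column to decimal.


Formula: (((P2 XOR NOT P2) IMPLIES (P1 OR P3)) OR ((P3 AND NOT P1) XOR (NOT P2 XOR P3))) over P1, P2, P3, P4 (16 rows)
Evaluate each row (bits = P1,P2,P3,P4, MSB first):
  row 0 [0000]: (((0 XOR NOT 0) IMPLIES (0 OR 0)) OR ((0 AND NOT 0) XOR (NOT 0 XOR 0))) -> 1
  row 1 [0001]: (((0 XOR NOT 0) IMPLIES (0 OR 0)) OR ((0 AND NOT 0) XOR (NOT 0 XOR 0))) -> 1
  row 2 [0010]: (((0 XOR NOT 0) IMPLIES (0 OR 1)) OR ((1 AND NOT 0) XOR (NOT 0 XOR 1))) -> 1
  row 3 [0011]: (((0 XOR NOT 0) IMPLIES (0 OR 1)) OR ((1 AND NOT 0) XOR (NOT 0 XOR 1))) -> 1
  row 4 [0100]: (((1 XOR NOT 1) IMPLIES (0 OR 0)) OR ((0 AND NOT 0) XOR (NOT 1 XOR 0))) -> 0
  row 5 [0101]: (((1 XOR NOT 1) IMPLIES (0 OR 0)) OR ((0 AND NOT 0) XOR (NOT 1 XOR 0))) -> 0
  row 6 [0110]: (((1 XOR NOT 1) IMPLIES (0 OR 1)) OR ((1 AND NOT 0) XOR (NOT 1 XOR 1))) -> 1
  row 7 [0111]: (((1 XOR NOT 1) IMPLIES (0 OR 1)) OR ((1 AND NOT 0) XOR (NOT 1 XOR 1))) -> 1
  row 8 [1000]: (((0 XOR NOT 0) IMPLIES (1 OR 0)) OR ((0 AND NOT 1) XOR (NOT 0 XOR 0))) -> 1
  row 9 [1001]: (((0 XOR NOT 0) IMPLIES (1 OR 0)) OR ((0 AND NOT 1) XOR (NOT 0 XOR 0))) -> 1
  row 10 [1010]: (((0 XOR NOT 0) IMPLIES (1 OR 1)) OR ((1 AND NOT 1) XOR (NOT 0 XOR 1))) -> 1
  row 11 [1011]: (((0 XOR NOT 0) IMPLIES (1 OR 1)) OR ((1 AND NOT 1) XOR (NOT 0 XOR 1))) -> 1
  row 12 [1100]: (((1 XOR NOT 1) IMPLIES (1 OR 0)) OR ((0 AND NOT 1) XOR (NOT 1 XOR 0))) -> 1
  row 13 [1101]: (((1 XOR NOT 1) IMPLIES (1 OR 0)) OR ((0 AND NOT 1) XOR (NOT 1 XOR 0))) -> 1
  row 14 [1110]: (((1 XOR NOT 1) IMPLIES (1 OR 1)) OR ((1 AND NOT 1) XOR (NOT 1 XOR 1))) -> 1
  row 15 [1111]: (((1 XOR NOT 1) IMPLIES (1 OR 1)) OR ((1 AND NOT 1) XOR (NOT 1 XOR 1))) -> 1
Full result column, 4 rows per line (P1,P2 fixed per line; P3,P4 runs 00..11 left to right):
  rows 0-3 [P1,P2=00]: 1111  = hex F
  rows 4-7 [P1,P2=01]: 0011  = hex 3
  rows 8-11 [P1,P2=10]: 1111  = hex F
  rows 12-15 [P1,P2=11]: 1111  = hex F
Output column (row 0 .. row 15) = 1111001111111111
Output column grouped in 4s = 1111 0011 1111 1111 = 0xF3FF
Convert to decimal digit by digit (value = value*16 + digit):
  F -> 15
  15*16 + 3 = 243
  243*16 + 15 (F) = 3903
  3903*16 + 15 (F) = 62463
Decimal = 62463

62463


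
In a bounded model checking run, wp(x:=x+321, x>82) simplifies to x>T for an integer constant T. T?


Formula: wp(x:=E, P) = P[E/x] (substitute E for x in postcondition)
Step 1: Postcondition: x>82
Step 2: Substitute x+321 for x: x+321>82
Step 3: Solve for x: x > 82-321 = -239

-239


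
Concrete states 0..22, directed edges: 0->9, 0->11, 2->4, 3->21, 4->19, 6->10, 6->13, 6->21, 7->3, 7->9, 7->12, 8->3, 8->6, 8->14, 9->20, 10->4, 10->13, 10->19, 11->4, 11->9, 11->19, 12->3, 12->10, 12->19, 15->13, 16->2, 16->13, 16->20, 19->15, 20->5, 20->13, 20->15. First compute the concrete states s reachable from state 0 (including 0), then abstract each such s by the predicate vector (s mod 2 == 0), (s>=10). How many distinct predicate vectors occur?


BFS from 0:
Concrete reachable: {0, 4, 5, 9, 11, 13, 15, 19, 20}
Abstract via predicates (s mod 2 == 0), (s>=10):
  (0,0) <- {5, 9}
  (0,1) <- {11, 13, 15, 19}
  (1,0) <- {0, 4}
  (1,1) <- {20}
Distinct abstract states = 4

4


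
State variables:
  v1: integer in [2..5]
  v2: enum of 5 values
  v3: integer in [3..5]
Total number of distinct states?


State space = product of domain sizes of all variables.
Domain sizes:
  v1 (integer in [2..5]): 4
  v2 (enum of 5 values): 5
  v3 (integer in [3..5]): 3
Product = 4 * 5 * 3 = 60

60


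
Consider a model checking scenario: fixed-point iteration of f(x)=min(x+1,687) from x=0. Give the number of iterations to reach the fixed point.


Step 1: x=0, cap=687, increment=1
Step 2: x grows by 1 each step until capped at 687; fixed point is x=687
Step 3: iterations = ceil(687/1) = 687

687


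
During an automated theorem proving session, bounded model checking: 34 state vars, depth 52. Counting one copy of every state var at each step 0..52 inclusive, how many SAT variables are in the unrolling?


BMC unrolls to depth k, creating one copy of each state var for steps 0..k.
Step count = 52 + 1 = 53 (steps 0 through 52)
Vars per step = 34
Total = 34 * 53 = 1802

1802


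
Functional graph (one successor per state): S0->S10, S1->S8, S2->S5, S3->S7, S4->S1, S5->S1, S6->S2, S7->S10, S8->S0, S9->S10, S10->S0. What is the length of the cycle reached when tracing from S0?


Trace from S0 until a state repeats:
  S0 -> S10 -> S0
S0 first seen at step 0, revisited at step 2.
Cycle length = 2 - 0 = 2

2


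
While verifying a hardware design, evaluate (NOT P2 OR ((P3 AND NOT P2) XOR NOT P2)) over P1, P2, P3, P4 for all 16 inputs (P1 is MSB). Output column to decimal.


Formula: (NOT P2 OR ((P3 AND NOT P2) XOR NOT P2)) over P1, P2, P3, P4 (16 rows)
Evaluate each row (bits = P1,P2,P3,P4, MSB first):
  row 0 [0000]: (NOT 0 OR ((0 AND NOT 0) XOR NOT 0)) -> 1
  row 1 [0001]: (NOT 0 OR ((0 AND NOT 0) XOR NOT 0)) -> 1
  row 2 [0010]: (NOT 0 OR ((1 AND NOT 0) XOR NOT 0)) -> 1
  row 3 [0011]: (NOT 0 OR ((1 AND NOT 0) XOR NOT 0)) -> 1
  row 4 [0100]: (NOT 1 OR ((0 AND NOT 1) XOR NOT 1)) -> 0
  row 5 [0101]: (NOT 1 OR ((0 AND NOT 1) XOR NOT 1)) -> 0
  row 6 [0110]: (NOT 1 OR ((1 AND NOT 1) XOR NOT 1)) -> 0
  row 7 [0111]: (NOT 1 OR ((1 AND NOT 1) XOR NOT 1)) -> 0
  row 8 [1000]: (NOT 0 OR ((0 AND NOT 0) XOR NOT 0)) -> 1
  row 9 [1001]: (NOT 0 OR ((0 AND NOT 0) XOR NOT 0)) -> 1
  row 10 [1010]: (NOT 0 OR ((1 AND NOT 0) XOR NOT 0)) -> 1
  row 11 [1011]: (NOT 0 OR ((1 AND NOT 0) XOR NOT 0)) -> 1
  row 12 [1100]: (NOT 1 OR ((0 AND NOT 1) XOR NOT 1)) -> 0
  row 13 [1101]: (NOT 1 OR ((0 AND NOT 1) XOR NOT 1)) -> 0
  row 14 [1110]: (NOT 1 OR ((1 AND NOT 1) XOR NOT 1)) -> 0
  row 15 [1111]: (NOT 1 OR ((1 AND NOT 1) XOR NOT 1)) -> 0
Full result column, 4 rows per line (P1,P2 fixed per line; P3,P4 runs 00..11 left to right):
  rows 0-3 [P1,P2=00]: 1111  = hex F
  rows 4-7 [P1,P2=01]: 0000  = hex 0
  rows 8-11 [P1,P2=10]: 1111  = hex F
  rows 12-15 [P1,P2=11]: 0000  = hex 0
Output column (row 0 .. row 15) = 1111000011110000
Output column grouped in 4s = 1111 0000 1111 0000 = 0xF0F0
Convert to decimal digit by digit (value = value*16 + digit):
  F -> 15
  15*16 + 0 = 240
  240*16 + 15 (F) = 3855
  3855*16 + 0 = 61680
Decimal = 61680

61680


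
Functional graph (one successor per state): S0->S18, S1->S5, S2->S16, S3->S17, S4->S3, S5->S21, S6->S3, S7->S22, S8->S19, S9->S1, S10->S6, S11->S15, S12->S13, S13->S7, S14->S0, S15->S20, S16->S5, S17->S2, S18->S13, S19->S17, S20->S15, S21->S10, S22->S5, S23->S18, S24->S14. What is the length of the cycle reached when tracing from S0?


Trace from S0 until a state repeats:
  S0 -> S18 -> S13 -> S7 -> S22 -> S5 -> S21 -> S10 -> S6 -> S3 -> S17 -> S2 -> S16 -> S5
S5 first seen at step 5, revisited at step 13.
Cycle length = 13 - 5 = 8

8


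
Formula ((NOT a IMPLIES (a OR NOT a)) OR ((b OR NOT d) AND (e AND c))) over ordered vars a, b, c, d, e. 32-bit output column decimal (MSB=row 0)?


Formula: ((NOT a IMPLIES (a OR NOT a)) OR ((b OR NOT d) AND (e AND c))) over a, b, c, d, e (32 rows)
Evaluate each row (bits = a,b,c,d,e, MSB first):
  row 0 [00000]: ((NOT 0 IMPLIES (0 OR NOT 0)) OR ((0 OR NOT 0) AND (0 AND 0))) -> 1
  row 1 [00001]: ((NOT 0 IMPLIES (0 OR NOT 0)) OR ((0 OR NOT 0) AND (1 AND 0))) -> 1
  row 2 [00010]: ((NOT 0 IMPLIES (0 OR NOT 0)) OR ((0 OR NOT 1) AND (0 AND 0))) -> 1
  row 3 [00011]: ((NOT 0 IMPLIES (0 OR NOT 0)) OR ((0 OR NOT 1) AND (1 AND 0))) -> 1
  row 4 [00100]: ((NOT 0 IMPLIES (0 OR NOT 0)) OR ((0 OR NOT 0) AND (0 AND 1))) -> 1
  row 5 [00101]: ((NOT 0 IMPLIES (0 OR NOT 0)) OR ((0 OR NOT 0) AND (1 AND 1))) -> 1
  row 6 [00110]: ((NOT 0 IMPLIES (0 OR NOT 0)) OR ((0 OR NOT 1) AND (0 AND 1))) -> 1
  row 7 [00111]: ((NOT 0 IMPLIES (0 OR NOT 0)) OR ((0 OR NOT 1) AND (1 AND 1))) -> 1
  row 8 [01000]: ((NOT 0 IMPLIES (0 OR NOT 0)) OR ((1 OR NOT 0) AND (0 AND 0))) -> 1
  row 9 [01001]: ((NOT 0 IMPLIES (0 OR NOT 0)) OR ((1 OR NOT 0) AND (1 AND 0))) -> 1
  row 10 [01010]: ((NOT 0 IMPLIES (0 OR NOT 0)) OR ((1 OR NOT 1) AND (0 AND 0))) -> 1
  row 11 [01011]: ((NOT 0 IMPLIES (0 OR NOT 0)) OR ((1 OR NOT 1) AND (1 AND 0))) -> 1
  row 12 [01100]: ((NOT 0 IMPLIES (0 OR NOT 0)) OR ((1 OR NOT 0) AND (0 AND 1))) -> 1
  row 13 [01101]: ((NOT 0 IMPLIES (0 OR NOT 0)) OR ((1 OR NOT 0) AND (1 AND 1))) -> 1
  row 14 [01110]: ((NOT 0 IMPLIES (0 OR NOT 0)) OR ((1 OR NOT 1) AND (0 AND 1))) -> 1
  row 15 [01111]: ((NOT 0 IMPLIES (0 OR NOT 0)) OR ((1 OR NOT 1) AND (1 AND 1))) -> 1
  row 16 [10000]: ((NOT 1 IMPLIES (1 OR NOT 1)) OR ((0 OR NOT 0) AND (0 AND 0))) -> 1
  row 17 [10001]: ((NOT 1 IMPLIES (1 OR NOT 1)) OR ((0 OR NOT 0) AND (1 AND 0))) -> 1
  row 18 [10010]: ((NOT 1 IMPLIES (1 OR NOT 1)) OR ((0 OR NOT 1) AND (0 AND 0))) -> 1
  row 19 [10011]: ((NOT 1 IMPLIES (1 OR NOT 1)) OR ((0 OR NOT 1) AND (1 AND 0))) -> 1
  row 20 [10100]: ((NOT 1 IMPLIES (1 OR NOT 1)) OR ((0 OR NOT 0) AND (0 AND 1))) -> 1
  row 21 [10101]: ((NOT 1 IMPLIES (1 OR NOT 1)) OR ((0 OR NOT 0) AND (1 AND 1))) -> 1
  row 22 [10110]: ((NOT 1 IMPLIES (1 OR NOT 1)) OR ((0 OR NOT 1) AND (0 AND 1))) -> 1
  row 23 [10111]: ((NOT 1 IMPLIES (1 OR NOT 1)) OR ((0 OR NOT 1) AND (1 AND 1))) -> 1
  row 24 [11000]: ((NOT 1 IMPLIES (1 OR NOT 1)) OR ((1 OR NOT 0) AND (0 AND 0))) -> 1
  row 25 [11001]: ((NOT 1 IMPLIES (1 OR NOT 1)) OR ((1 OR NOT 0) AND (1 AND 0))) -> 1
  row 26 [11010]: ((NOT 1 IMPLIES (1 OR NOT 1)) OR ((1 OR NOT 1) AND (0 AND 0))) -> 1
  row 27 [11011]: ((NOT 1 IMPLIES (1 OR NOT 1)) OR ((1 OR NOT 1) AND (1 AND 0))) -> 1
  row 28 [11100]: ((NOT 1 IMPLIES (1 OR NOT 1)) OR ((1 OR NOT 0) AND (0 AND 1))) -> 1
  row 29 [11101]: ((NOT 1 IMPLIES (1 OR NOT 1)) OR ((1 OR NOT 0) AND (1 AND 1))) -> 1
  row 30 [11110]: ((NOT 1 IMPLIES (1 OR NOT 1)) OR ((1 OR NOT 1) AND (0 AND 1))) -> 1
  row 31 [11111]: ((NOT 1 IMPLIES (1 OR NOT 1)) OR ((1 OR NOT 1) AND (1 AND 1))) -> 1
Full result column, 4 rows per line (a,b,c fixed per line; d,e runs 00..11 left to right):
  rows 0-3 [a,b,c=000]: 1111  = hex F
  rows 4-7 [a,b,c=001]: 1111  = hex F
  rows 8-11 [a,b,c=010]: 1111  = hex F
  rows 12-15 [a,b,c=011]: 1111  = hex F
  rows 16-19 [a,b,c=100]: 1111  = hex F
  rows 20-23 [a,b,c=101]: 1111  = hex F
  rows 24-27 [a,b,c=110]: 1111  = hex F
  rows 28-31 [a,b,c=111]: 1111  = hex F
Output column (row 0 .. row 31) = 11111111111111111111111111111111
Output column grouped in 4s = 1111 1111 1111 1111 1111 1111 1111 1111 = 0xFFFFFFFF
Convert to decimal digit by digit (value = value*16 + digit):
  F -> 15
  15*16 + 15 (F) = 255
  255*16 + 15 (F) = 4095
  4095*16 + 15 (F) = 65535
  65535*16 + 15 (F) = 1048575
  1048575*16 + 15 (F) = 16777215
  16777215*16 + 15 (F) = 268435455
  268435455*16 + 15 (F) = 4294967295
Decimal = 4294967295

4294967295


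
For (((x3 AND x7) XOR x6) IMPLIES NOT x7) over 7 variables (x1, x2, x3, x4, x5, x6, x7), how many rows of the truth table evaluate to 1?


Formula: (((x3 AND x7) XOR x6) IMPLIES NOT x7) over 7 vars (128 rows)
Evaluate each row (x1, x2, x3, x4, x5, x6, x7 as bits, MSB first):
  row 0 [0000000]: (((0 AND 0) XOR 0) IMPLIES NOT 0) -> 1
  row 1 [0000001]: (((0 AND 1) XOR 0) IMPLIES NOT 1) -> 1
  row 2 [0000010]: (((0 AND 0) XOR 1) IMPLIES NOT 0) -> 1
  row 3 [0000011]: (((0 AND 1) XOR 1) IMPLIES NOT 1) -> 0
  row 4 [0000100]: (((0 AND 0) XOR 0) IMPLIES NOT 0) -> 1
  (every remaining row is evaluated the same way; all 128 results are listed next)
Full result column, 8 rows per line (x1,x2,x3,x4 fixed per line; x5,x6,x7 runs 000..111 left to right):
  rows 0-7 [x1,x2,x3,x4=0000]: 11101110  (ones: 6)
  rows 8-15 [x1,x2,x3,x4=0001]: 11101110  (ones: 6)
  rows 16-23 [x1,x2,x3,x4=0010]: 10111011  (ones: 6)
  rows 24-31 [x1,x2,x3,x4=0011]: 10111011  (ones: 6)
  rows 32-39 [x1,x2,x3,x4=0100]: 11101110  (ones: 6)
  rows 40-47 [x1,x2,x3,x4=0101]: 11101110  (ones: 6)
  rows 48-55 [x1,x2,x3,x4=0110]: 10111011  (ones: 6)
  rows 56-63 [x1,x2,x3,x4=0111]: 10111011  (ones: 6)
  rows 64-71 [x1,x2,x3,x4=1000]: 11101110  (ones: 6)
  rows 72-79 [x1,x2,x3,x4=1001]: 11101110  (ones: 6)
  rows 80-87 [x1,x2,x3,x4=1010]: 10111011  (ones: 6)
  rows 88-95 [x1,x2,x3,x4=1011]: 10111011  (ones: 6)
  rows 96-103 [x1,x2,x3,x4=1100]: 11101110  (ones: 6)
  rows 104-111 [x1,x2,x3,x4=1101]: 11101110  (ones: 6)
  rows 112-119 [x1,x2,x3,x4=1110]: 10111011  (ones: 6)
  rows 120-127 [x1,x2,x3,x4=1111]: 10111011  (ones: 6)
Count of 1-rows = 6+6+6+6+6+6+6+6+6+6+6+6+6+6+6+6 = 96

96


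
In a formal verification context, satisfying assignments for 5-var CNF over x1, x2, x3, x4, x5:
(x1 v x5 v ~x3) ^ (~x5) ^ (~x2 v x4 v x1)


CNF with 3 clauses over 5 vars (32 assignments).
An assignment satisfies CNF iff every clause has >=1 true literal.
Check each row (bits = x1,x2,x3,x4,x5; clause T/F shown):
  row 0 [00000]: clauses=TTT -> 1
  row 1 [00001]: clauses=TFT -> 0
  row 2 [00010]: clauses=TTT -> 1
  row 3 [00011]: clauses=TFT -> 0
  row 4 [00100]: clauses=FTT -> 0
  row 5 [00101]: clauses=TFT -> 0
  row 6 [00110]: clauses=FTT -> 0
  row 7 [00111]: clauses=TFT -> 0
  row 8 [01000]: clauses=TTF -> 0
  row 9 [01001]: clauses=TFF -> 0
  row 10 [01010]: clauses=TTT -> 1
  row 11 [01011]: clauses=TFT -> 0
  row 12 [01100]: clauses=FTF -> 0
  row 13 [01101]: clauses=TFF -> 0
  row 14 [01110]: clauses=FTT -> 0
  row 15 [01111]: clauses=TFT -> 0
  row 16 [10000]: clauses=TTT -> 1
  row 17 [10001]: clauses=TFT -> 0
  row 18 [10010]: clauses=TTT -> 1
  row 19 [10011]: clauses=TFT -> 0
  row 20 [10100]: clauses=TTT -> 1
  row 21 [10101]: clauses=TFT -> 0
  row 22 [10110]: clauses=TTT -> 1
  row 23 [10111]: clauses=TFT -> 0
  row 24 [11000]: clauses=TTT -> 1
  row 25 [11001]: clauses=TFT -> 0
  row 26 [11010]: clauses=TTT -> 1
  row 27 [11011]: clauses=TFT -> 0
  row 28 [11100]: clauses=TTT -> 1
  row 29 [11101]: clauses=TFT -> 0
  row 30 [11110]: clauses=TTT -> 1
  row 31 [11111]: clauses=TFT -> 0
Full result column, 8 rows per line (x1,x2 fixed per line; x3,x4,x5 runs 000..111 left to right):
  rows 0-7 [x1,x2=00]: 10100000  (ones: 2)
  rows 8-15 [x1,x2=01]: 00100000  (ones: 1)
  rows 16-23 [x1,x2=10]: 10101010  (ones: 4)
  rows 24-31 [x1,x2=11]: 10101010  (ones: 4)
Satisfying assignments = 2+1+4+4 = 11

11


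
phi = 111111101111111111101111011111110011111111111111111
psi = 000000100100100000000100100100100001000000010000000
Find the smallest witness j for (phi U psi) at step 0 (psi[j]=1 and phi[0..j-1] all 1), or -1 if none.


(phi U psi) at 0: need smallest j with psi[j]=1 and phi[i]=1 for all i in [0,j).
Scan from step 0:
  step 0: phi=1, psi=0 -> continue
  step 1: phi=1, psi=0 -> continue
  step 2: phi=1, psi=0 -> continue
  step 3: phi=1, psi=0 -> continue
  step 6: psi=1 and phi held for [0,6) -> witness found
Witness step = 6

6
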